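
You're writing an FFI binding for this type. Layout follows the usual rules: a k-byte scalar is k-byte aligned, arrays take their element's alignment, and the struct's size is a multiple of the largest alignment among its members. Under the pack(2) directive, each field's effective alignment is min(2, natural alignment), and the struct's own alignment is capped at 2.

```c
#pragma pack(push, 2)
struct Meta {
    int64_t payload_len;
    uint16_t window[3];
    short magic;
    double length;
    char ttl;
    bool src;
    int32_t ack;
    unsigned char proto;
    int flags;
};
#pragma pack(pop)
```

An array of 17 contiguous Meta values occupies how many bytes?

612

@0: payload_len [8B, align 2] → 8
@8: window [6B, align 2] → 14
@14: magic [2B, align 2] → 16
@16: length [8B, align 2] → 24
@24: ttl [1B, align 1] → 25
@25: src [1B, align 1] → 26
@26: ack [4B, align 2] → 30
@30: proto [1B, align 1] → 31
+1 pad (align 2)
@32: flags [4B, align 2] → 36
size 36, align 2
array of 17: 17 × 36 = 612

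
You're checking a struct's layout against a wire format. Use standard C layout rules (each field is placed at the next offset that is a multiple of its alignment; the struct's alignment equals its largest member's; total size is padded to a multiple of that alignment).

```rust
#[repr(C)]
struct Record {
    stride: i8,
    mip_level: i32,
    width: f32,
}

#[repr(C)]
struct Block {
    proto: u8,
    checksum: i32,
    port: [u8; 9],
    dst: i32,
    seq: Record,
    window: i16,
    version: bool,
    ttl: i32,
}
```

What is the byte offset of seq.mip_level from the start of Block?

Record: 0..1  stride  (1B, 1-aligned); 1..4  -- padding (3B); 4..8  mip_level  (4B, 4-aligned); 8..12  width  (4B, 4-aligned); sizeof = 12, alignof = 4
0..1  proto  (1B, 1-aligned)
1..4  -- padding (3B)
4..8  checksum  (4B, 4-aligned)
8..17  port  (9B, 1-aligned)
17..20  -- padding (3B)
20..24  dst  (4B, 4-aligned)
24..36  seq  (12B, 4-aligned)
within Record: mip_level at 4
24 + 4 = 28

28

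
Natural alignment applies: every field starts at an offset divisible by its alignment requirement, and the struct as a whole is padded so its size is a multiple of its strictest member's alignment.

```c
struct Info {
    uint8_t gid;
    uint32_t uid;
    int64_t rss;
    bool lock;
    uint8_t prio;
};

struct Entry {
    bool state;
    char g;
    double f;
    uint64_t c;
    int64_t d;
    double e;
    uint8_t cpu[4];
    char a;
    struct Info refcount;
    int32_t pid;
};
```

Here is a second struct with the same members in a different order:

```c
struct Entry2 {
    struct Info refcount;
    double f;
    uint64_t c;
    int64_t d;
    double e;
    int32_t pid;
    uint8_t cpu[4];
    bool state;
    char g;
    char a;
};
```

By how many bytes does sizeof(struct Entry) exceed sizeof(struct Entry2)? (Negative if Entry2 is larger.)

Info: @0: gid [1B, align 1] → 1; +3 pad (align 4); @4: uid [4B, align 4] → 8; @8: rss [8B, align 8] → 16; @16: lock [1B, align 1] → 17; @17: prio [1B, align 1] → 18; +6 tail pad (align 8); size 24, align 8
@0: state [1B, align 1] → 1
@1: g [1B, align 1] → 2
+6 pad (align 8)
@8: f [8B, align 8] → 16
@16: c [8B, align 8] → 24
@24: d [8B, align 8] → 32
@32: e [8B, align 8] → 40
@40: cpu [4B, align 1] → 44
@44: a [1B, align 1] → 45
+3 pad (align 8)
@48: refcount [24B, align 8] → 72
@72: pid [4B, align 4] → 76
+4 tail pad (align 8)
size 80, align 8
— Entry2 —
@0: refcount [24B, align 8] → 24
@24: f [8B, align 8] → 32
@32: c [8B, align 8] → 40
@40: d [8B, align 8] → 48
@48: e [8B, align 8] → 56
@56: pid [4B, align 4] → 60
@60: cpu [4B, align 1] → 64
@64: state [1B, align 1] → 65
@65: g [1B, align 1] → 66
@66: a [1B, align 1] → 67
+5 tail pad (align 8)
size 72, align 8
80 − 72 = 8

8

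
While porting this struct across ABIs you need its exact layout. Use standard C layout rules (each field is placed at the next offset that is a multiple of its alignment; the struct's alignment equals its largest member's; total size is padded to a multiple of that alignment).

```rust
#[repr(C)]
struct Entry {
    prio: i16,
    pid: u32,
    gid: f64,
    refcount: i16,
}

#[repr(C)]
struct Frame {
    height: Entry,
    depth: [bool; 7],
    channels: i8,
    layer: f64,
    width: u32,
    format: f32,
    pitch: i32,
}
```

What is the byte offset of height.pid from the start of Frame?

4

Entry: prio at 0 (size 2, align 2) → ends 2; pad 2 to align 4 for pid; pid at 4 (size 4, align 4) → ends 8; gid at 8 (size 8, align 8) → ends 16; refcount at 16 (size 2, align 2) → ends 18; tail pad 6 to reach multiple of 8; total 24 bytes, alignment 8
height at 0 (size 24, align 8) → ends 24
within Entry: pid at 4
0 + 4 = 4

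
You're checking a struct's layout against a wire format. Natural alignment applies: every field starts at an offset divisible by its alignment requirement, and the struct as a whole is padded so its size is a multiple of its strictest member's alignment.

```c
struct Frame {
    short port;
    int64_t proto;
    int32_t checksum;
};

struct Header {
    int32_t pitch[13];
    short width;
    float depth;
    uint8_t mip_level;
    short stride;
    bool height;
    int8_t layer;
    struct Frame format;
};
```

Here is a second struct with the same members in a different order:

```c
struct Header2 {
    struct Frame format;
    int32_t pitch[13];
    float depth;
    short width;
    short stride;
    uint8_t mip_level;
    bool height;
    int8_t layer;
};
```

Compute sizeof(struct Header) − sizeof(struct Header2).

8

Frame: 0..2  port  (2B, 2-aligned); 2..8  -- padding (6B); 8..16  proto  (8B, 8-aligned); 16..20  checksum  (4B, 4-aligned); 20..24  -- tail padding (4B); sizeof = 24, alignof = 8
0..52  pitch  (52B, 4-aligned)
52..54  width  (2B, 2-aligned)
54..56  -- padding (2B)
56..60  depth  (4B, 4-aligned)
60..61  mip_level  (1B, 1-aligned)
61..62  -- padding (1B)
62..64  stride  (2B, 2-aligned)
64..65  height  (1B, 1-aligned)
65..66  layer  (1B, 1-aligned)
66..72  -- padding (6B)
72..96  format  (24B, 8-aligned)
sizeof = 96, alignof = 8
— Header2 —
0..24  format  (24B, 8-aligned)
24..76  pitch  (52B, 4-aligned)
76..80  depth  (4B, 4-aligned)
80..82  width  (2B, 2-aligned)
82..84  stride  (2B, 2-aligned)
84..85  mip_level  (1B, 1-aligned)
85..86  height  (1B, 1-aligned)
86..87  layer  (1B, 1-aligned)
87..88  -- tail padding (1B)
sizeof = 88, alignof = 8
96 − 88 = 8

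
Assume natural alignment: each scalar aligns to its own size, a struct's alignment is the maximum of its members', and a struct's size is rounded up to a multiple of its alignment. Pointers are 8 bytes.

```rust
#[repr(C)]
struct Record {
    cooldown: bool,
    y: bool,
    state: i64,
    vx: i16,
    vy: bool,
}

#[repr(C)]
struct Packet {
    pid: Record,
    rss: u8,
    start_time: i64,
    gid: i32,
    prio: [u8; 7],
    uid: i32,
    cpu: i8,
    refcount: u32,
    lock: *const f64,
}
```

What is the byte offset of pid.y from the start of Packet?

1

Record: @0: cooldown [1B, align 1] → 1; @1: y [1B, align 1] → 2; +6 pad (align 8); @8: state [8B, align 8] → 16; @16: vx [2B, align 2] → 18; @18: vy [1B, align 1] → 19; +5 tail pad (align 8); size 24, align 8
@0: pid [24B, align 8] → 24
within Record: y at 1
0 + 1 = 1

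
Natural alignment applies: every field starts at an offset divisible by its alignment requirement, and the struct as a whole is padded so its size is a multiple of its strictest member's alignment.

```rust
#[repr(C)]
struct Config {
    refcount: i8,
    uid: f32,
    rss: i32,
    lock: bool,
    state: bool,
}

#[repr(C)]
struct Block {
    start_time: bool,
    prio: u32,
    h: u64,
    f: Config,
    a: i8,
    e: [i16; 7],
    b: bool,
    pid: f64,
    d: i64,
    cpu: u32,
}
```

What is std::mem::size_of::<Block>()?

80

Config: 0..1  refcount  (1B, 1-aligned); 1..4  -- padding (3B); 4..8  uid  (4B, 4-aligned); 8..12  rss  (4B, 4-aligned); 12..13  lock  (1B, 1-aligned); 13..14  state  (1B, 1-aligned); 14..16  -- tail padding (2B); sizeof = 16, alignof = 4
0..1  start_time  (1B, 1-aligned)
1..4  -- padding (3B)
4..8  prio  (4B, 4-aligned)
8..16  h  (8B, 8-aligned)
16..32  f  (16B, 4-aligned)
32..33  a  (1B, 1-aligned)
33..34  -- padding (1B)
34..48  e  (14B, 2-aligned)
48..49  b  (1B, 1-aligned)
49..56  -- padding (7B)
56..64  pid  (8B, 8-aligned)
64..72  d  (8B, 8-aligned)
72..76  cpu  (4B, 4-aligned)
76..80  -- tail padding (4B)
sizeof = 80, alignof = 8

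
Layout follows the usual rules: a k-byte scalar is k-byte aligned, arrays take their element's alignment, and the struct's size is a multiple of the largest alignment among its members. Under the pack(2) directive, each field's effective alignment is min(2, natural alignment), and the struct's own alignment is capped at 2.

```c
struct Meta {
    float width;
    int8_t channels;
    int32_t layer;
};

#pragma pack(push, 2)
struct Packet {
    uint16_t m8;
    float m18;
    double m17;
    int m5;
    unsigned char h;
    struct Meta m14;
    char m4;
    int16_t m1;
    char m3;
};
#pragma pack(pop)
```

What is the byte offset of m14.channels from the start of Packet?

Meta: @0: width [4B, align 4] → 4; @4: channels [1B, align 1] → 5; +3 pad (align 4); @8: layer [4B, align 4] → 12; size 12, align 4
@0: m8 [2B, align 2] → 2
@2: m18 [4B, align 2] → 6
@6: m17 [8B, align 2] → 14
@14: m5 [4B, align 2] → 18
@18: h [1B, align 1] → 19
+1 pad (align 2)
@20: m14 [12B, align 2] → 32
within Meta: channels at 4
20 + 4 = 24

24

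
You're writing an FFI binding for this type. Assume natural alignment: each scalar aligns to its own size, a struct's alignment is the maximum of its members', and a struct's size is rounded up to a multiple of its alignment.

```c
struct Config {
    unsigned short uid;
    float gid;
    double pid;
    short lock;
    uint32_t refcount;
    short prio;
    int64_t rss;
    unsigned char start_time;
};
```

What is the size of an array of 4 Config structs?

192

@0: uid [2B, align 2] → 2
+2 pad (align 4)
@4: gid [4B, align 4] → 8
@8: pid [8B, align 8] → 16
@16: lock [2B, align 2] → 18
+2 pad (align 4)
@20: refcount [4B, align 4] → 24
@24: prio [2B, align 2] → 26
+6 pad (align 8)
@32: rss [8B, align 8] → 40
@40: start_time [1B, align 1] → 41
+7 tail pad (align 8)
size 48, align 8
array of 4: 4 × 48 = 192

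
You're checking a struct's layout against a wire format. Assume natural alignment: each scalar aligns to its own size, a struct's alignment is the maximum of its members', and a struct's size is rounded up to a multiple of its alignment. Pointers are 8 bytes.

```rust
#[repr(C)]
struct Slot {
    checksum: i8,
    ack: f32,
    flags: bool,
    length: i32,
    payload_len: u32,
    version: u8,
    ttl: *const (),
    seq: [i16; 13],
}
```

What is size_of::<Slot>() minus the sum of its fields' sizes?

15

checksum at 0 (size 1, align 1) → ends 1
pad 3 to align 4 for ack
ack at 4 (size 4, align 4) → ends 8
flags at 8 (size 1, align 1) → ends 9
pad 3 to align 4 for length
length at 12 (size 4, align 4) → ends 16
payload_len at 16 (size 4, align 4) → ends 20
version at 20 (size 1, align 1) → ends 21
pad 3 to align 8 for ttl
ttl at 24 (size 8, align 8) → ends 32
seq at 32 (size 26, align 2) → ends 58
tail pad 6 to reach multiple of 8
total 64 bytes, alignment 8
data bytes 49, size 64 → padding 15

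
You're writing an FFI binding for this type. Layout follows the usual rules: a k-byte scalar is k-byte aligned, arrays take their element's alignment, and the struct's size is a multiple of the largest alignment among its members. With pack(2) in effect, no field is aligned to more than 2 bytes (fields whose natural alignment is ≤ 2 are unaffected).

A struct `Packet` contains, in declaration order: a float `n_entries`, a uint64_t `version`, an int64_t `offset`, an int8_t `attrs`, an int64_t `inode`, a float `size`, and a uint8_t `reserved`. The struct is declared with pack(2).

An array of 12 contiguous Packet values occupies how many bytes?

432

0..4  n_entries  (4B, 2-aligned)
4..12  version  (8B, 2-aligned)
12..20  offset  (8B, 2-aligned)
20..21  attrs  (1B, 1-aligned)
21..22  -- padding (1B)
22..30  inode  (8B, 2-aligned)
30..34  size  (4B, 2-aligned)
34..35  reserved  (1B, 1-aligned)
35..36  -- tail padding (1B)
sizeof = 36, alignof = 2
array of 12: 12 × 36 = 432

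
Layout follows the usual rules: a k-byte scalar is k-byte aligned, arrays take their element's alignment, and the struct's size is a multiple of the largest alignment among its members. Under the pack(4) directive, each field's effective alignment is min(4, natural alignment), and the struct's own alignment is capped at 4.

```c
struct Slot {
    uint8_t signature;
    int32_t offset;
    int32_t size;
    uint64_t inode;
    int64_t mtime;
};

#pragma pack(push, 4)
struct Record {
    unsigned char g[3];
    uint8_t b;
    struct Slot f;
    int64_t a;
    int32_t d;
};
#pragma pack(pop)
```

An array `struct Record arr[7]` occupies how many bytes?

Slot: 0..1  signature  (1B, 1-aligned); 1..4  -- padding (3B); 4..8  offset  (4B, 4-aligned); 8..12  size  (4B, 4-aligned); 12..16  -- padding (4B); 16..24  inode  (8B, 8-aligned); 24..32  mtime  (8B, 8-aligned); sizeof = 32, alignof = 8
0..3  g  (3B, 1-aligned)
3..4  b  (1B, 1-aligned)
4..36  f  (32B, 4-aligned)
36..44  a  (8B, 4-aligned)
44..48  d  (4B, 4-aligned)
sizeof = 48, alignof = 4
array of 7: 7 × 48 = 336

336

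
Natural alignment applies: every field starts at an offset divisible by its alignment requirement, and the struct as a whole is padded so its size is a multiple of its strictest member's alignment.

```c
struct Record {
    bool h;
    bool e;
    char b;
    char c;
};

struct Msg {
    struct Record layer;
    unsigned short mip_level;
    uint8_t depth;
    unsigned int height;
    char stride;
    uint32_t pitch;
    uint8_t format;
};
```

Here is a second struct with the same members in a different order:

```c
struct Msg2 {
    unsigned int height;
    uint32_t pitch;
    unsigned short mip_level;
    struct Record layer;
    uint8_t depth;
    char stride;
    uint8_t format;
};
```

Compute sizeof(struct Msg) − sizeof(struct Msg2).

4

Record: 0..1  h  (1B, 1-aligned); 1..2  e  (1B, 1-aligned); 2..3  b  (1B, 1-aligned); 3..4  c  (1B, 1-aligned); sizeof = 4, alignof = 1
0..4  layer  (4B, 1-aligned)
4..6  mip_level  (2B, 2-aligned)
6..7  depth  (1B, 1-aligned)
7..8  -- padding (1B)
8..12  height  (4B, 4-aligned)
12..13  stride  (1B, 1-aligned)
13..16  -- padding (3B)
16..20  pitch  (4B, 4-aligned)
20..21  format  (1B, 1-aligned)
21..24  -- tail padding (3B)
sizeof = 24, alignof = 4
— Msg2 —
0..4  height  (4B, 4-aligned)
4..8  pitch  (4B, 4-aligned)
8..10  mip_level  (2B, 2-aligned)
10..14  layer  (4B, 1-aligned)
14..15  depth  (1B, 1-aligned)
15..16  stride  (1B, 1-aligned)
16..17  format  (1B, 1-aligned)
17..20  -- tail padding (3B)
sizeof = 20, alignof = 4
24 − 20 = 4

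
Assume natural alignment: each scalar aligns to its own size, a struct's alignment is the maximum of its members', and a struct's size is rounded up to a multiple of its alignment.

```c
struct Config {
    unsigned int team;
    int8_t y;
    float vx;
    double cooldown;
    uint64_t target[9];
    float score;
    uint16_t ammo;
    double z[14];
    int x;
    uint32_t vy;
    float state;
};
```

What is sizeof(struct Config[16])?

3712

@0: team [4B, align 4] → 4
@4: y [1B, align 1] → 5
+3 pad (align 4)
@8: vx [4B, align 4] → 12
+4 pad (align 8)
@16: cooldown [8B, align 8] → 24
@24: target [72B, align 8] → 96
@96: score [4B, align 4] → 100
@100: ammo [2B, align 2] → 102
+2 pad (align 8)
@104: z [112B, align 8] → 216
@216: x [4B, align 4] → 220
@220: vy [4B, align 4] → 224
@224: state [4B, align 4] → 228
+4 tail pad (align 8)
size 232, align 8
array of 16: 16 × 232 = 3712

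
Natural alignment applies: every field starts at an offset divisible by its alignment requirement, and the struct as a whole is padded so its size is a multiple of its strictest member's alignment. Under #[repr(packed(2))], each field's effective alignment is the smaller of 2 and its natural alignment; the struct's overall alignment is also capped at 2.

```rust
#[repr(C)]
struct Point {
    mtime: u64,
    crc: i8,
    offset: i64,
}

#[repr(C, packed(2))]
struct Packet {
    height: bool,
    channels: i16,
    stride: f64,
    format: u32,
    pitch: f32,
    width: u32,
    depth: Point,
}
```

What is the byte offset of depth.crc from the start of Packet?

32

Point: @0: mtime [8B, align 8] → 8; @8: crc [1B, align 1] → 9; +7 pad (align 8); @16: offset [8B, align 8] → 24; size 24, align 8
@0: height [1B, align 1] → 1
+1 pad (align 2)
@2: channels [2B, align 2] → 4
@4: stride [8B, align 2] → 12
@12: format [4B, align 2] → 16
@16: pitch [4B, align 2] → 20
@20: width [4B, align 2] → 24
@24: depth [24B, align 2] → 48
within Point: crc at 8
24 + 8 = 32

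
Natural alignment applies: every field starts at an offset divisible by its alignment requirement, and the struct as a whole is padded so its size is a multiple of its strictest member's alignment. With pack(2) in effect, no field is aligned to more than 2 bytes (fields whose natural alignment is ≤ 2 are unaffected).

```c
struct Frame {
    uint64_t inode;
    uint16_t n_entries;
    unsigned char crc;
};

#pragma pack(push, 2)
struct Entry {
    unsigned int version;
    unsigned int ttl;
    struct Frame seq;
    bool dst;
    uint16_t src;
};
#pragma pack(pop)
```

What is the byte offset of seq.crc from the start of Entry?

18

Frame: 0..8  inode  (8B, 8-aligned); 8..10  n_entries  (2B, 2-aligned); 10..11  crc  (1B, 1-aligned); 11..16  -- tail padding (5B); sizeof = 16, alignof = 8
0..4  version  (4B, 2-aligned)
4..8  ttl  (4B, 2-aligned)
8..24  seq  (16B, 2-aligned)
within Frame: crc at 10
8 + 10 = 18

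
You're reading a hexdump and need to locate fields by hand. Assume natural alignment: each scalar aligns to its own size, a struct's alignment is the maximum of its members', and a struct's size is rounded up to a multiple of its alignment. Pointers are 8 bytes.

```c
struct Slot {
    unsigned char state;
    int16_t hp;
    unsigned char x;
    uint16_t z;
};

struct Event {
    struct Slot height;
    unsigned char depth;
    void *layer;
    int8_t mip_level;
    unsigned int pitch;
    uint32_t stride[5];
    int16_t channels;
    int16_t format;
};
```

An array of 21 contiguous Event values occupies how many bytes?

1176

Slot: 0..1  state  (1B, 1-aligned); 1..2  -- padding (1B); 2..4  hp  (2B, 2-aligned); 4..5  x  (1B, 1-aligned); 5..6  -- padding (1B); 6..8  z  (2B, 2-aligned); sizeof = 8, alignof = 2
0..8  height  (8B, 2-aligned)
8..9  depth  (1B, 1-aligned)
9..16  -- padding (7B)
16..24  layer  (8B, 8-aligned)
24..25  mip_level  (1B, 1-aligned)
25..28  -- padding (3B)
28..32  pitch  (4B, 4-aligned)
32..52  stride  (20B, 4-aligned)
52..54  channels  (2B, 2-aligned)
54..56  format  (2B, 2-aligned)
sizeof = 56, alignof = 8
array of 21: 21 × 56 = 1176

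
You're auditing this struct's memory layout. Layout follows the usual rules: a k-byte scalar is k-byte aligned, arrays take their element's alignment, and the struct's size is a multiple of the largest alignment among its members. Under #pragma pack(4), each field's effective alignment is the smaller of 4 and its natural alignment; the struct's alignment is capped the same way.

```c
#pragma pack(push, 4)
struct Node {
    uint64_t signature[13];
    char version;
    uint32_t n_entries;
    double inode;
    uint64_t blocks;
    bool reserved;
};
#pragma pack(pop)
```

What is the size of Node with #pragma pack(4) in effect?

132

@0: signature [104B, align 4] → 104
@104: version [1B, align 1] → 105
+3 pad (align 4)
@108: n_entries [4B, align 4] → 112
@112: inode [8B, align 4] → 120
@120: blocks [8B, align 4] → 128
@128: reserved [1B, align 1] → 129
+3 tail pad (align 4)
size 132, align 4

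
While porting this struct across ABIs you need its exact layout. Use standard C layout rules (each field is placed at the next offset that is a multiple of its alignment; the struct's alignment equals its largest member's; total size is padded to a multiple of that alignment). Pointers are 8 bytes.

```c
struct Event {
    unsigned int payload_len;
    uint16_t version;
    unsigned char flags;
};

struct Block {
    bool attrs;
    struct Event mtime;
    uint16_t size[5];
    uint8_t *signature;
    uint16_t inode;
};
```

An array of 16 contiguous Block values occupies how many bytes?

640

Event: 0..4  payload_len  (4B, 4-aligned); 4..6  version  (2B, 2-aligned); 6..7  flags  (1B, 1-aligned); 7..8  -- tail padding (1B); sizeof = 8, alignof = 4
0..1  attrs  (1B, 1-aligned)
1..4  -- padding (3B)
4..12  mtime  (8B, 4-aligned)
12..22  size  (10B, 2-aligned)
22..24  -- padding (2B)
24..32  signature  (8B, 8-aligned)
32..34  inode  (2B, 2-aligned)
34..40  -- tail padding (6B)
sizeof = 40, alignof = 8
array of 16: 16 × 40 = 640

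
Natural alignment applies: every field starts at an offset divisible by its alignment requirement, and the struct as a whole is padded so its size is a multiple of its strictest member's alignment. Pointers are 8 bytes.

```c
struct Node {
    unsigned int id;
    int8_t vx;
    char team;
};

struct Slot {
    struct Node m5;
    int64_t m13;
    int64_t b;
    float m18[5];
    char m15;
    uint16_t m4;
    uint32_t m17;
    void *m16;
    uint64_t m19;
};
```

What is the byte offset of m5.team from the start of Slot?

5

Node: 0..4  id  (4B, 4-aligned); 4..5  vx  (1B, 1-aligned); 5..6  team  (1B, 1-aligned); 6..8  -- tail padding (2B); sizeof = 8, alignof = 4
0..8  m5  (8B, 4-aligned)
within Node: team at 5
0 + 5 = 5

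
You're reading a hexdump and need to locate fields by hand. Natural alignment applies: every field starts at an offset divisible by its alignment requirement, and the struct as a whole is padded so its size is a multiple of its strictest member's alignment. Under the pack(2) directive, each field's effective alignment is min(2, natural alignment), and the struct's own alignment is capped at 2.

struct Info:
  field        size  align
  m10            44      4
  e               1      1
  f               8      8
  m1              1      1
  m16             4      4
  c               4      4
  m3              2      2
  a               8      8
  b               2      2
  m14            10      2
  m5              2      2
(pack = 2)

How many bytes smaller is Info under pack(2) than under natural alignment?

natural layout:
  @0: m10 [44B, align 4] → 44
  @44: e [1B, align 1] → 45
  +3 pad (align 8)
  @48: f [8B, align 8] → 56
  @56: m1 [1B, align 1] → 57
  +3 pad (align 4)
  @60: m16 [4B, align 4] → 64
  @64: c [4B, align 4] → 68
  @68: m3 [2B, align 2] → 70
  +2 pad (align 8)
  @72: a [8B, align 8] → 80
  @80: b [2B, align 2] → 82
  @82: m14 [10B, align 2] → 92
  @92: m5 [2B, align 2] → 94
  +2 tail pad (align 8)
  size 96, align 8
packed(2) layout:
  @0: m10 [44B, align 2] → 44
  @44: e [1B, align 1] → 45
  +1 pad (align 2)
  @46: f [8B, align 2] → 54
  @54: m1 [1B, align 1] → 55
  +1 pad (align 2)
  @56: m16 [4B, align 2] → 60
  @60: c [4B, align 2] → 64
  @64: m3 [2B, align 2] → 66
  @66: a [8B, align 2] → 74
  @74: b [2B, align 2] → 76
  @76: m14 [10B, align 2] → 86
  @86: m5 [2B, align 2] → 88
  size 88, align 2
96 − 88 = 8

8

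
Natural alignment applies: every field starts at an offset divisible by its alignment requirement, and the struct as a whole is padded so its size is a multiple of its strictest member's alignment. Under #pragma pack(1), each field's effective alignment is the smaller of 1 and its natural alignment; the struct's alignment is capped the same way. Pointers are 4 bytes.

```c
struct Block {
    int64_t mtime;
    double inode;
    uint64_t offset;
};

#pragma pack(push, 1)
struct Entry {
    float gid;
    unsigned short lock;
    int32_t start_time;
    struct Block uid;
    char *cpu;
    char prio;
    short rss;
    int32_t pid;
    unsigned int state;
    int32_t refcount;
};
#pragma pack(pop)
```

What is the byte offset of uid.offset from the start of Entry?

26

Block: @0: mtime [8B, align 8] → 8; @8: inode [8B, align 8] → 16; @16: offset [8B, align 8] → 24; size 24, align 8
@0: gid [4B, align 1] → 4
@4: lock [2B, align 1] → 6
@6: start_time [4B, align 1] → 10
@10: uid [24B, align 1] → 34
within Block: offset at 16
10 + 16 = 26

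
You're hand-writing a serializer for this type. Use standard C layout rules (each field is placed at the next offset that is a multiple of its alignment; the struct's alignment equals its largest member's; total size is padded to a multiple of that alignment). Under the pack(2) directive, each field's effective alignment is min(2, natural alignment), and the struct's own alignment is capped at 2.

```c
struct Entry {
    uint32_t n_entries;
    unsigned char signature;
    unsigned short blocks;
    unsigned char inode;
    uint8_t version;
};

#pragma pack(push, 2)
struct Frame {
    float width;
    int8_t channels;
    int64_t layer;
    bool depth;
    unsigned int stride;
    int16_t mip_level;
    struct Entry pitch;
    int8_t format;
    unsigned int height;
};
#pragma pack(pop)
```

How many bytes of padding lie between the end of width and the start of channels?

0

Entry: 0..4  n_entries  (4B, 4-aligned); 4..5  signature  (1B, 1-aligned); 5..6  -- padding (1B); 6..8  blocks  (2B, 2-aligned); 8..9  inode  (1B, 1-aligned); 9..10  version  (1B, 1-aligned); 10..12  -- tail padding (2B); sizeof = 12, alignof = 4
0..4  width  (4B, 2-aligned)
4..5  channels  (1B, 1-aligned)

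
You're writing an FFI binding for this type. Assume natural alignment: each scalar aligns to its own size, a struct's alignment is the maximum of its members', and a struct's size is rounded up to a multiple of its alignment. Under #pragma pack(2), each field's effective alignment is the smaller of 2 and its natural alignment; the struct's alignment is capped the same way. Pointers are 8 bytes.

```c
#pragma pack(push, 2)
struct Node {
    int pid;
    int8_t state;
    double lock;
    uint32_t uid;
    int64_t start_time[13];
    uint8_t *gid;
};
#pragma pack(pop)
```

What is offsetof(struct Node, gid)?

@0: pid [4B, align 2] → 4
@4: state [1B, align 1] → 5
+1 pad (align 2)
@6: lock [8B, align 2] → 14
@14: uid [4B, align 2] → 18
@18: start_time [104B, align 2] → 122
@122: gid [8B, align 2] → 130

122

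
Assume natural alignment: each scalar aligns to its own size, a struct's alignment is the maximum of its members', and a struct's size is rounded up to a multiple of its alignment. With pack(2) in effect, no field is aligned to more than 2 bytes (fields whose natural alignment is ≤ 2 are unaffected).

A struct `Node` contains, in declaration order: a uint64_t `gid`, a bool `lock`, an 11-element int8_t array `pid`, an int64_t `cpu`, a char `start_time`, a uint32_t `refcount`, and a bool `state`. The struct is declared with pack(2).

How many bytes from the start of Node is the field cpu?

20

gid at 0 (size 8, align 2) → ends 8
lock at 8 (size 1, align 1) → ends 9
pid at 9 (size 11, align 1) → ends 20
cpu at 20 (size 8, align 2) → ends 28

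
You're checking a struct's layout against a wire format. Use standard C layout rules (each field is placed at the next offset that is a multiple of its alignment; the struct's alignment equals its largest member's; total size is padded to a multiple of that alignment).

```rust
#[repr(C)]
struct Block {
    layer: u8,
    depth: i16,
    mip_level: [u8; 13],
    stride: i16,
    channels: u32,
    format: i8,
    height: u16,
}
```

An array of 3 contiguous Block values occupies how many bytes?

@0: layer [1B, align 1] → 1
+1 pad (align 2)
@2: depth [2B, align 2] → 4
@4: mip_level [13B, align 1] → 17
+1 pad (align 2)
@18: stride [2B, align 2] → 20
@20: channels [4B, align 4] → 24
@24: format [1B, align 1] → 25
+1 pad (align 2)
@26: height [2B, align 2] → 28
size 28, align 4
array of 3: 3 × 28 = 84

84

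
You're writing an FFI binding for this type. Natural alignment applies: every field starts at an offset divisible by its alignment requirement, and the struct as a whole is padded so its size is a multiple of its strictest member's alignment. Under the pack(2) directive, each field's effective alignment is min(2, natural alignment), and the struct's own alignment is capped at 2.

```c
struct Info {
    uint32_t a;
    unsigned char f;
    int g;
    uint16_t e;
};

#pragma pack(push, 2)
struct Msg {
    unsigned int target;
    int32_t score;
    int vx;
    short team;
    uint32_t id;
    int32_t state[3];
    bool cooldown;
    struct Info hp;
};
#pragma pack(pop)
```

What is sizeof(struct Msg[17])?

816

Info: a at 0 (size 4, align 4) → ends 4; f at 4 (size 1, align 1) → ends 5; pad 3 to align 4 for g; g at 8 (size 4, align 4) → ends 12; e at 12 (size 2, align 2) → ends 14; tail pad 2 to reach multiple of 4; total 16 bytes, alignment 4
target at 0 (size 4, align 2) → ends 4
score at 4 (size 4, align 2) → ends 8
vx at 8 (size 4, align 2) → ends 12
team at 12 (size 2, align 2) → ends 14
id at 14 (size 4, align 2) → ends 18
state at 18 (size 12, align 2) → ends 30
cooldown at 30 (size 1, align 1) → ends 31
pad 1 to align 2 for hp
hp at 32 (size 16, align 2) → ends 48
total 48 bytes, alignment 2
array of 17: 17 × 48 = 816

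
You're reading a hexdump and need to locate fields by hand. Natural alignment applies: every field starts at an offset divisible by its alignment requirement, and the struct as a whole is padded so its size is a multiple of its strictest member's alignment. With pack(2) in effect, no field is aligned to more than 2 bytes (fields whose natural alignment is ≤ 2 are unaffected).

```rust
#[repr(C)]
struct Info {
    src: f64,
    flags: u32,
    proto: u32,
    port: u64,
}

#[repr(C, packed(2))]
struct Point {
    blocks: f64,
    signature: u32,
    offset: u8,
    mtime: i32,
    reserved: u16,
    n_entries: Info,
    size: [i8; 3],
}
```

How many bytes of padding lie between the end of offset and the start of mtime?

Info: 0..8  src  (8B, 8-aligned); 8..12  flags  (4B, 4-aligned); 12..16  proto  (4B, 4-aligned); 16..24  port  (8B, 8-aligned); sizeof = 24, alignof = 8
0..8  blocks  (8B, 2-aligned)
8..12  signature  (4B, 2-aligned)
12..13  offset  (1B, 1-aligned)
13..14  -- padding (1B)
14..18  mtime  (4B, 2-aligned)

1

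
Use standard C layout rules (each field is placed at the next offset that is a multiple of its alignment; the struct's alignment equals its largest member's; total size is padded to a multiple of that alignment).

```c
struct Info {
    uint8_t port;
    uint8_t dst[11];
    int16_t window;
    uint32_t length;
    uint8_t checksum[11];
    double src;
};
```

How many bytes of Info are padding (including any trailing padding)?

3

@0: port [1B, align 1] → 1
@1: dst [11B, align 1] → 12
@12: window [2B, align 2] → 14
+2 pad (align 4)
@16: length [4B, align 4] → 20
@20: checksum [11B, align 1] → 31
+1 pad (align 8)
@32: src [8B, align 8] → 40
size 40, align 8
data bytes 37, size 40 → padding 3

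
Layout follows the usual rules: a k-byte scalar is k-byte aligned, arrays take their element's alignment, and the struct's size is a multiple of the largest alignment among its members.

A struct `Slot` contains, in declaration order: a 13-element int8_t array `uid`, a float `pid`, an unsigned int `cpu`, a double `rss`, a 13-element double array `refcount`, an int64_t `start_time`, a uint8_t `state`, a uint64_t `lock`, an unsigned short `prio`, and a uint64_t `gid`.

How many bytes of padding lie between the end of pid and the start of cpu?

0..13  uid  (13B, 1-aligned)
13..16  -- padding (3B)
16..20  pid  (4B, 4-aligned)
20..24  cpu  (4B, 4-aligned)

0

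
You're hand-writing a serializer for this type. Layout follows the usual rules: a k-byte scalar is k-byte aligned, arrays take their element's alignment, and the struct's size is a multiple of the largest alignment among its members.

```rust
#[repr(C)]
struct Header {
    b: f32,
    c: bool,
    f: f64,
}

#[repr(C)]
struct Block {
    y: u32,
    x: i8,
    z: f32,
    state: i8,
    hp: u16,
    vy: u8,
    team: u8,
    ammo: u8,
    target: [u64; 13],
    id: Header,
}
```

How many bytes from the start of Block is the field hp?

Header: @0: b [4B, align 4] → 4; @4: c [1B, align 1] → 5; +3 pad (align 8); @8: f [8B, align 8] → 16; size 16, align 8
@0: y [4B, align 4] → 4
@4: x [1B, align 1] → 5
+3 pad (align 4)
@8: z [4B, align 4] → 12
@12: state [1B, align 1] → 13
+1 pad (align 2)
@14: hp [2B, align 2] → 16

14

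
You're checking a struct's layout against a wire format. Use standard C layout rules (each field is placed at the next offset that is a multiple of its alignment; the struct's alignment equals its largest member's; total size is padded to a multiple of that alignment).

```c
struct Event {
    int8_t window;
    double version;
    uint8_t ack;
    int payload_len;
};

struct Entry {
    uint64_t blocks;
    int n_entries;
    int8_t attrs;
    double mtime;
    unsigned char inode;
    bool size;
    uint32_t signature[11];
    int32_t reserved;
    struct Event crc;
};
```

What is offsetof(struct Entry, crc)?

80

Event: 0..1  window  (1B, 1-aligned); 1..8  -- padding (7B); 8..16  version  (8B, 8-aligned); 16..17  ack  (1B, 1-aligned); 17..20  -- padding (3B); 20..24  payload_len  (4B, 4-aligned); sizeof = 24, alignof = 8
0..8  blocks  (8B, 8-aligned)
8..12  n_entries  (4B, 4-aligned)
12..13  attrs  (1B, 1-aligned)
13..16  -- padding (3B)
16..24  mtime  (8B, 8-aligned)
24..25  inode  (1B, 1-aligned)
25..26  size  (1B, 1-aligned)
26..28  -- padding (2B)
28..72  signature  (44B, 4-aligned)
72..76  reserved  (4B, 4-aligned)
76..80  -- padding (4B)
80..104  crc  (24B, 8-aligned)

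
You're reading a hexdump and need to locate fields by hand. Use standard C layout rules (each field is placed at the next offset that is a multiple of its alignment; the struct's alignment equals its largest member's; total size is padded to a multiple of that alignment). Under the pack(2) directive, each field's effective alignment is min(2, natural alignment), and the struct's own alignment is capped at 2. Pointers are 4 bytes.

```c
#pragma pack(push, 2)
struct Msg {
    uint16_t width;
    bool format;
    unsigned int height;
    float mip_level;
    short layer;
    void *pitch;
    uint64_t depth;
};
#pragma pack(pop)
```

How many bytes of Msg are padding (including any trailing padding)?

width at 0 (size 2, align 2) → ends 2
format at 2 (size 1, align 1) → ends 3
pad 1 to align 2 for height
height at 4 (size 4, align 2) → ends 8
mip_level at 8 (size 4, align 2) → ends 12
layer at 12 (size 2, align 2) → ends 14
pitch at 14 (size 4, align 2) → ends 18
depth at 18 (size 8, align 2) → ends 26
total 26 bytes, alignment 2
data bytes 25, size 26 → padding 1

1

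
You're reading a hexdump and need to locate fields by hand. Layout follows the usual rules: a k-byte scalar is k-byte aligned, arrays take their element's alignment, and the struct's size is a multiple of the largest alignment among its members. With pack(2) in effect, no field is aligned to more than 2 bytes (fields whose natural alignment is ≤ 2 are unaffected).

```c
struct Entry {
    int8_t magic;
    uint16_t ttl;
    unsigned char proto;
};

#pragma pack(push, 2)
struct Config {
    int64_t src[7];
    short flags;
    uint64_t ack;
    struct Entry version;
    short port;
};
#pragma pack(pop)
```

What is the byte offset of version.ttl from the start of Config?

68

Entry: magic at 0 (size 1, align 1) → ends 1; pad 1 to align 2 for ttl; ttl at 2 (size 2, align 2) → ends 4; proto at 4 (size 1, align 1) → ends 5; tail pad 1 to reach multiple of 2; total 6 bytes, alignment 2
src at 0 (size 56, align 2) → ends 56
flags at 56 (size 2, align 2) → ends 58
ack at 58 (size 8, align 2) → ends 66
version at 66 (size 6, align 2) → ends 72
within Entry: ttl at 2
66 + 2 = 68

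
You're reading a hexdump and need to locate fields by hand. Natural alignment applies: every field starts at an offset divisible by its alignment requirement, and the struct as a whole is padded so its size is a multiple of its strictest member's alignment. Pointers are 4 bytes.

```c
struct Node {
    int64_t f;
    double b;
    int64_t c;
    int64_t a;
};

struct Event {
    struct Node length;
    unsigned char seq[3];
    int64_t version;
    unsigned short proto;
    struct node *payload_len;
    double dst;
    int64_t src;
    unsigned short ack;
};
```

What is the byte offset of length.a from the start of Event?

24

Node: 0..8  f  (8B, 8-aligned); 8..16  b  (8B, 8-aligned); 16..24  c  (8B, 8-aligned); 24..32  a  (8B, 8-aligned); sizeof = 32, alignof = 8
0..32  length  (32B, 8-aligned)
within Node: a at 24
0 + 24 = 24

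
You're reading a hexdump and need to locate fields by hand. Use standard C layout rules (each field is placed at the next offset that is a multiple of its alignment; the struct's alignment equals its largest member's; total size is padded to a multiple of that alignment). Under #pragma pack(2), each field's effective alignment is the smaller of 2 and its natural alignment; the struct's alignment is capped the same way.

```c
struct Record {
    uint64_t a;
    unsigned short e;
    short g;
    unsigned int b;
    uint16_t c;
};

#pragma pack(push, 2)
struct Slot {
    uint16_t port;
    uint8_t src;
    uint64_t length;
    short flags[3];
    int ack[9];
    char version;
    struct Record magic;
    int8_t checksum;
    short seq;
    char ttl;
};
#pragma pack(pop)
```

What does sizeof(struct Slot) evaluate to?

86

Record: @0: a [8B, align 8] → 8; @8: e [2B, align 2] → 10; @10: g [2B, align 2] → 12; @12: b [4B, align 4] → 16; @16: c [2B, align 2] → 18; +6 tail pad (align 8); size 24, align 8
@0: port [2B, align 2] → 2
@2: src [1B, align 1] → 3
+1 pad (align 2)
@4: length [8B, align 2] → 12
@12: flags [6B, align 2] → 18
@18: ack [36B, align 2] → 54
@54: version [1B, align 1] → 55
+1 pad (align 2)
@56: magic [24B, align 2] → 80
@80: checksum [1B, align 1] → 81
+1 pad (align 2)
@82: seq [2B, align 2] → 84
@84: ttl [1B, align 1] → 85
+1 tail pad (align 2)
size 86, align 2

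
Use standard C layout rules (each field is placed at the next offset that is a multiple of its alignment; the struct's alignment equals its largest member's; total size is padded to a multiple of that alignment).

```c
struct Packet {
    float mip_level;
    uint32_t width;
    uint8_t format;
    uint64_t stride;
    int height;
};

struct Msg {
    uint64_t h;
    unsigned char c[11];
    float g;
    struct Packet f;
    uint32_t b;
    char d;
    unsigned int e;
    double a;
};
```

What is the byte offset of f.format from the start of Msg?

Packet: mip_level at 0 (size 4, align 4) → ends 4; width at 4 (size 4, align 4) → ends 8; format at 8 (size 1, align 1) → ends 9; pad 7 to align 8 for stride; stride at 16 (size 8, align 8) → ends 24; height at 24 (size 4, align 4) → ends 28; tail pad 4 to reach multiple of 8; total 32 bytes, alignment 8
h at 0 (size 8, align 8) → ends 8
c at 8 (size 11, align 1) → ends 19
pad 1 to align 4 for g
g at 20 (size 4, align 4) → ends 24
f at 24 (size 32, align 8) → ends 56
within Packet: format at 8
24 + 8 = 32

32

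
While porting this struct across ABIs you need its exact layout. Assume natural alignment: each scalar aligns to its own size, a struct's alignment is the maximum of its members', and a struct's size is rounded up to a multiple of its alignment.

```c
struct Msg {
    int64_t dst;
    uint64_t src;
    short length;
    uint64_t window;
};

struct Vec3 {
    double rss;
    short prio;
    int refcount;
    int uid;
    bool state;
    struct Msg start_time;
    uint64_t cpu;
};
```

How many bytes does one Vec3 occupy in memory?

64

Msg: @0: dst [8B, align 8] → 8; @8: src [8B, align 8] → 16; @16: length [2B, align 2] → 18; +6 pad (align 8); @24: window [8B, align 8] → 32; size 32, align 8
@0: rss [8B, align 8] → 8
@8: prio [2B, align 2] → 10
+2 pad (align 4)
@12: refcount [4B, align 4] → 16
@16: uid [4B, align 4] → 20
@20: state [1B, align 1] → 21
+3 pad (align 8)
@24: start_time [32B, align 8] → 56
@56: cpu [8B, align 8] → 64
size 64, align 8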